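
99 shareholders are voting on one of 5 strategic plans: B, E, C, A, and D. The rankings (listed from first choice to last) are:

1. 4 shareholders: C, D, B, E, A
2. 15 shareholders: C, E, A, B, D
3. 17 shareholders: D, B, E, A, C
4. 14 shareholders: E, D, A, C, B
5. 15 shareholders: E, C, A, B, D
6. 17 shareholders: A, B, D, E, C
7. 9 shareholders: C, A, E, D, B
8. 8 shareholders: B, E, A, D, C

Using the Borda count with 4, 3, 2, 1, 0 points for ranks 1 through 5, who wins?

E

B: 4·2 + 15·1 + 17·3 + 14·0 + 15·1 + 17·3 + 9·0 + 8·4 = 172
E: 4·1 + 15·3 + 17·2 + 14·4 + 15·4 + 17·1 + 9·2 + 8·3 = 258
C: 4·4 + 15·4 + 17·0 + 14·1 + 15·3 + 17·0 + 9·4 + 8·0 = 171
A: 4·0 + 15·2 + 17·1 + 14·2 + 15·2 + 17·4 + 9·3 + 8·2 = 216
D: 4·3 + 15·0 + 17·4 + 14·3 + 15·0 + 17·2 + 9·1 + 8·1 = 173
E has the highest Borda score (258).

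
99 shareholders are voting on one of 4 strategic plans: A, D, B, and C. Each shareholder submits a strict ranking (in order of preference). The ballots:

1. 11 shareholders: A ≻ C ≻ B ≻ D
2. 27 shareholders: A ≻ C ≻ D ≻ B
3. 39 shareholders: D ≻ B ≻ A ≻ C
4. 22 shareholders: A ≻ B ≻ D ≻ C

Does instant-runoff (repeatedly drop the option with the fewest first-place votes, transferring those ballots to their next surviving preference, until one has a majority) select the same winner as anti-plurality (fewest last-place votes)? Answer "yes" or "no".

Instant-runoff — R1 A 60, D 39, B 0, C 0 (A winner). Winner: A.
Anti-plurality — last-place votes: A 0, D 11, B 27, C 61. Winner: A.
The two methods agree.

yes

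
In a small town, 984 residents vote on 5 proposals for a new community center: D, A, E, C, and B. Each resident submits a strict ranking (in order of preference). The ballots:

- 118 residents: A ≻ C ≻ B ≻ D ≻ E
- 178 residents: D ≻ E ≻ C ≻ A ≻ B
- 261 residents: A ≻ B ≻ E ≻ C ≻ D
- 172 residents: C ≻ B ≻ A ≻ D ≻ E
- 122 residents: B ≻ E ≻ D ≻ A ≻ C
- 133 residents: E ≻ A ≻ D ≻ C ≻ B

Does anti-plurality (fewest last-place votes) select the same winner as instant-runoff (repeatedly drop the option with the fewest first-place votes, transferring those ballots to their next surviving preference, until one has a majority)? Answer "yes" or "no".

yes

Anti-plurality — last-place votes: D 261, A 0, E 290, C 122, B 311. Winner: A.
Instant-runoff — R1 D 178, A 379, E 133, C 172, B 122 (B out); R2 D 178, A 379, E 255, C 172 (C out); R3 D 178, A 551, E 255 (A winner). Winner: A.
The two methods agree.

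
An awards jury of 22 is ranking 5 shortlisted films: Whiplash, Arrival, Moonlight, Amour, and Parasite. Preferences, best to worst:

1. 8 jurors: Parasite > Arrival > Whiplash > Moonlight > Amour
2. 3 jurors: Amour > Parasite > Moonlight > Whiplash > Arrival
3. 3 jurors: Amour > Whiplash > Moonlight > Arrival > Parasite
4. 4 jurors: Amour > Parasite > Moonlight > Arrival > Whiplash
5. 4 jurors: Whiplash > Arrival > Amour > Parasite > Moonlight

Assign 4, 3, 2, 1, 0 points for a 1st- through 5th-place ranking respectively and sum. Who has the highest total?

Whiplash: 8·2 + 3·1 + 3·3 + 4·0 + 4·4 = 44
Arrival: 8·3 + 3·0 + 3·1 + 4·1 + 4·3 = 43
Moonlight: 8·1 + 3·2 + 3·2 + 4·2 + 4·0 = 28
Amour: 8·0 + 3·4 + 3·4 + 4·4 + 4·2 = 48
Parasite: 8·4 + 3·3 + 3·0 + 4·3 + 4·1 = 57
Parasite has the highest Borda score (57).

Parasite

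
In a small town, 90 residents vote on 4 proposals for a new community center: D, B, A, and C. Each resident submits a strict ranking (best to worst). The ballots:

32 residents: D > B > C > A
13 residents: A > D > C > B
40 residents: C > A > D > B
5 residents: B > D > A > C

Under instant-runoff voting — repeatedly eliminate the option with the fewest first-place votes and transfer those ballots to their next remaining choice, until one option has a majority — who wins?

D

Round 1: D 32, B 5, A 13, C 40. Eliminate B.
Round 2: D 37, A 13, C 40. Eliminate A.
Round 3: D 50, C 40. D has a majority.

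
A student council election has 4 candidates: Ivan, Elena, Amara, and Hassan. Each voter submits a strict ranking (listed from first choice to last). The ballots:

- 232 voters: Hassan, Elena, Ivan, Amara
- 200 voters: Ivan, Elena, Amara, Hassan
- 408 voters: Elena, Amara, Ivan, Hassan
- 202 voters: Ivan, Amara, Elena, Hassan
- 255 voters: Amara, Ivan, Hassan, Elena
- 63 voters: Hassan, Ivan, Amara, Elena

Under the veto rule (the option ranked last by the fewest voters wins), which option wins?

Last-place votes: Ivan 0, Elena 318, Amara 232, Hassan 810.
Ivan is ranked last by the fewest voters, so Ivan wins.

Ivan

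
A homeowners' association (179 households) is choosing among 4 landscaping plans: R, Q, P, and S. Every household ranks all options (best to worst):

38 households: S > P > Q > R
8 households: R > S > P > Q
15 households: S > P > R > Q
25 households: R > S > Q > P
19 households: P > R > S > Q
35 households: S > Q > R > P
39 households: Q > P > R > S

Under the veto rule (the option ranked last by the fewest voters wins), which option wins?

Last-place votes: R 38, Q 42, P 60, S 39.
R is ranked last by the fewest voters, so R wins.

R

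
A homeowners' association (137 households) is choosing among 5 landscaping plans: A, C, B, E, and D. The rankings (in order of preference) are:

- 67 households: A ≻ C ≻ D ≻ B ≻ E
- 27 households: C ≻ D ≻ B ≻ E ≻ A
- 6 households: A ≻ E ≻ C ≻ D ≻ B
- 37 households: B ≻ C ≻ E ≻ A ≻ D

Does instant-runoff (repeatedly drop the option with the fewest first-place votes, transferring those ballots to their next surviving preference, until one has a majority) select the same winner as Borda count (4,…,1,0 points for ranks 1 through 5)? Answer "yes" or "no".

Instant-runoff — R1 A 73, C 27, B 37, E 0, D 0 (A winner). Winner: A.
Borda — scores: A 329, C 432, B 269, E 119, D 221. Winner: C.
The two methods disagree.

no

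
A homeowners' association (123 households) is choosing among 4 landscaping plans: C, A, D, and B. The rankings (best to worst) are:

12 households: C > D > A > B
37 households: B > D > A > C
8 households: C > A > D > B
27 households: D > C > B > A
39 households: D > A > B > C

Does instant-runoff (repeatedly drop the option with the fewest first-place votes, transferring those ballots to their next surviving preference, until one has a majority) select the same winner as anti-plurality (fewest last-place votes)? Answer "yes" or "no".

Instant-runoff — R1 C 20, A 0, D 66, B 37 (D winner). Winner: D.
Anti-plurality — last-place votes: C 76, A 27, D 0, B 20. Winner: D.
The two methods agree.

yes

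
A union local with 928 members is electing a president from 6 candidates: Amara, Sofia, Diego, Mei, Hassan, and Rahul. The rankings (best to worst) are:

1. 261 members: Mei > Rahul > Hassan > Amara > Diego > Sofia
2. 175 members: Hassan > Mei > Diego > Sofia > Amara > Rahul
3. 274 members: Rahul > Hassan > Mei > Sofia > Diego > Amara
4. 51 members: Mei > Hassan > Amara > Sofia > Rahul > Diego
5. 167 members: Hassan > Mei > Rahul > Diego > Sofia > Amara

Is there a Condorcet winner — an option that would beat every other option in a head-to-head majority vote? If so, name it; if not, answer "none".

none

Checking pairwise contests:
Sofia beats Amara 616–312.
Diego beats Sofia 603–325.
Mei beats Diego 928–0.
Hassan beats Mei 616–312.
Rahul beats Hassan 535–393.
Mei beats Rahul 654–274.
Every option loses at least one head-to-head, so there is no Condorcet winner.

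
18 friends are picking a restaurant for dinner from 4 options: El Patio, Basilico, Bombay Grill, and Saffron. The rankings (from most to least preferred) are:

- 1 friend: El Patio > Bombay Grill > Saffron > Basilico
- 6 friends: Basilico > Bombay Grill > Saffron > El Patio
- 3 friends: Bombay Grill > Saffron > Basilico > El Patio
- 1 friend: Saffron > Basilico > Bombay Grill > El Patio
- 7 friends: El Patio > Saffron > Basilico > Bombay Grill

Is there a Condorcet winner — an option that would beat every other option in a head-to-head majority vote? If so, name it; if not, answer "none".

none

Checking pairwise contests:
Basilico beats El Patio 10–8.
Saffron beats Basilico 12–6.
Basilico beats Bombay Grill 14–4.
Bombay Grill beats Saffron 10–8.
Every option loses at least one head-to-head, so there is no Condorcet winner.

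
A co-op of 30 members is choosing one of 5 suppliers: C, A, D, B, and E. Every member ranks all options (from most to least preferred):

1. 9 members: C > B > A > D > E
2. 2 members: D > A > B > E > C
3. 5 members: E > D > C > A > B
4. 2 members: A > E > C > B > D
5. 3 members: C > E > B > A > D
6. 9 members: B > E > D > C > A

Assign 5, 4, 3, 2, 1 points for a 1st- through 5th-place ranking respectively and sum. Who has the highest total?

B

C: 9·5 + 2·1 + 5·3 + 2·3 + 3·5 + 9·2 = 101
A: 9·3 + 2·4 + 5·2 + 2·5 + 3·2 + 9·1 = 70
D: 9·2 + 2·5 + 5·4 + 2·1 + 3·1 + 9·3 = 80
B: 9·4 + 2·3 + 5·1 + 2·2 + 3·3 + 9·5 = 105
E: 9·1 + 2·2 + 5·5 + 2·4 + 3·4 + 9·4 = 94
B has the highest Borda score (105).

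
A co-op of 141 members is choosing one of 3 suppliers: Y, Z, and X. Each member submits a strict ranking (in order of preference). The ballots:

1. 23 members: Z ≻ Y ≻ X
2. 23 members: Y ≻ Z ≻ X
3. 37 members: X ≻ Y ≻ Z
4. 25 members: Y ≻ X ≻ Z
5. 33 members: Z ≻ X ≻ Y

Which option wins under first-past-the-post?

First-place votes: Y 48, Z 56, X 37.
Z has the most first-place votes.

Z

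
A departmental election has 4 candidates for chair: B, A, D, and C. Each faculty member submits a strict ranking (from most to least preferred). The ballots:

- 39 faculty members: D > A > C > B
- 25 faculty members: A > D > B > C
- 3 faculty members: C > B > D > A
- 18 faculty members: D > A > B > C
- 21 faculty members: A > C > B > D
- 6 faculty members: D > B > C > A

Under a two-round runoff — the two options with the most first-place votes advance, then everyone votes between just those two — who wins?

D

Round 1 first-place votes: B 0, A 46, D 63, C 3.
D and A advance.
Runoff: D is preferred to A by 66 voters; A by 46.
D wins the runoff.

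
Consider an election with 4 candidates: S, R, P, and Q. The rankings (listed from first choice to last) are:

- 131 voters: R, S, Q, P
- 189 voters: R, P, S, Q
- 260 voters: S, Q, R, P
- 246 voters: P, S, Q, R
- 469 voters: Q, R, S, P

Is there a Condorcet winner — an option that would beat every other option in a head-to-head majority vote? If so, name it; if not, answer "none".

none

Checking pairwise contests:
R beats S 789–506.
Q beats R 975–320.
S beats P 860–435.
S beats Q 826–469.
Every option loses at least one head-to-head, so there is no Condorcet winner.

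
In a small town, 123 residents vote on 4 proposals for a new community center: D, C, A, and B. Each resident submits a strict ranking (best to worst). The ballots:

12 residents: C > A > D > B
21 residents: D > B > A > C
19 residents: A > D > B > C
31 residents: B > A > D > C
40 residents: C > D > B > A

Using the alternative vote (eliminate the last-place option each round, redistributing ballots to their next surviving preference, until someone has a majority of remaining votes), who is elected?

Round 1: D 21, C 52, A 19, B 31. Eliminate A.
Round 2: D 40, C 52, B 31. Eliminate B.
Round 3: D 71, C 52. D has a majority.

D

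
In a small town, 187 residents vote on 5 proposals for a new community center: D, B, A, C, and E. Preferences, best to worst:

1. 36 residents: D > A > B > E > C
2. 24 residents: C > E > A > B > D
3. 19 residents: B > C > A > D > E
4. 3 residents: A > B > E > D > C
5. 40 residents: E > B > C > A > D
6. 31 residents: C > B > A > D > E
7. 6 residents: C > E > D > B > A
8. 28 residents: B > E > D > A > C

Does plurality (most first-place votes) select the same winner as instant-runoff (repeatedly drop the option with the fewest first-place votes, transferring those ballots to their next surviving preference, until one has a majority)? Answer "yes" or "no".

no

Plurality — first-place votes: D 36, B 47, A 3, C 61, E 40. Winner: C.
Instant-runoff — R1 D 36, B 47, A 3, C 61, E 40 (A out); R2 D 36, B 50, C 61, E 40 (D out); R3 B 86, C 61, E 40 (E out); R4 B 126, C 61 (B winner). Winner: B.
The two methods disagree.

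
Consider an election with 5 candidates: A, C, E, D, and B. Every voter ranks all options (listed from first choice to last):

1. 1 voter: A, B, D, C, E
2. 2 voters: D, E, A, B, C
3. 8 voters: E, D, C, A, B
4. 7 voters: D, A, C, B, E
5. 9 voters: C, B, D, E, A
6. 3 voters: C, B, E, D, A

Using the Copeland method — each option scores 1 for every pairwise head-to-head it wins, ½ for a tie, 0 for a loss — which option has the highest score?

D

A: beats B; loses to C, E, and D → score 1.
C: beats A, E, and B; loses to D → score 3.
E: beats A; loses to C, D, and B → score 1.
D: beats A, C, E, and B → score 4.
B: beats E; loses to A, C, and D → score 1.
D has the best pairwise record.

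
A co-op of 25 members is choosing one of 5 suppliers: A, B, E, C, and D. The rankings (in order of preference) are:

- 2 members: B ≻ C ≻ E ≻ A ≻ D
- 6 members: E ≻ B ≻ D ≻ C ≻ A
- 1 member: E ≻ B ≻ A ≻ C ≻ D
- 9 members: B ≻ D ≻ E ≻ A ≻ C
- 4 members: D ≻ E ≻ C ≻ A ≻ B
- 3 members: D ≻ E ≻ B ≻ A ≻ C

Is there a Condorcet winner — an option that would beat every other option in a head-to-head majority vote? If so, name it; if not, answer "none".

none

Checking pairwise contests:
B beats A 21–4.
E beats B 14–11.
D beats E 16–9.
A beats C 13–12.
B beats D 18–7.
Every option loses at least one head-to-head, so there is no Condorcet winner.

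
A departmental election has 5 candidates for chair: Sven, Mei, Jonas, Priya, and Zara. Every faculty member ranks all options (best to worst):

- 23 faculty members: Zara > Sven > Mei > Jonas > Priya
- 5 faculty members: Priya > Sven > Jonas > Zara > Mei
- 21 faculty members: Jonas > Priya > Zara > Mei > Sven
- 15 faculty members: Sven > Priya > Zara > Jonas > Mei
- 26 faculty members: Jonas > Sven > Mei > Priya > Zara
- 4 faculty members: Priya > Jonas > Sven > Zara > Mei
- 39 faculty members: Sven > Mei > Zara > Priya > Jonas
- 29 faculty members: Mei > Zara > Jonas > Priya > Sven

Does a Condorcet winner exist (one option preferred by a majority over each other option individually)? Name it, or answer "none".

Sven

Sven vs Mei: 112–50 for Sven.
Sven vs Jonas: 82–80 for Sven.
Sven vs Priya: 103–59 for Sven.
Sven vs Zara: 89–73 for Sven.
Sven beats every other option head-to-head.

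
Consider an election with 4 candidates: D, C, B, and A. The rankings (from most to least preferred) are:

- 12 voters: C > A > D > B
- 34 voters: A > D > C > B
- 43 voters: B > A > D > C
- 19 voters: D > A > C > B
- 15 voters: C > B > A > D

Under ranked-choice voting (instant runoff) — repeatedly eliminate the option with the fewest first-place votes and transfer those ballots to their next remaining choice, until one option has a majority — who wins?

Round 1: D 19, C 27, B 43, A 34. Eliminate D.
Round 2: C 27, B 43, A 53. Eliminate C.
Round 3: B 58, A 65. A has a majority.

A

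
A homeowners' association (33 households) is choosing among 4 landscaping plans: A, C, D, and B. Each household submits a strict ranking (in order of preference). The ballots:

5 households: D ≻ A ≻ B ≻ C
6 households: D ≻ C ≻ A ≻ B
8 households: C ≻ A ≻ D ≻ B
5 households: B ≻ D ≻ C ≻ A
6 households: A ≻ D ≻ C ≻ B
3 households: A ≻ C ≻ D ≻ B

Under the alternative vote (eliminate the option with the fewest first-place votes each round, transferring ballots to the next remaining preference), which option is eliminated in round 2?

C

Round 1: A 9, C 8, D 11, B 5. Eliminate B.
Round 2: A 9, C 8, D 16. Eliminate C.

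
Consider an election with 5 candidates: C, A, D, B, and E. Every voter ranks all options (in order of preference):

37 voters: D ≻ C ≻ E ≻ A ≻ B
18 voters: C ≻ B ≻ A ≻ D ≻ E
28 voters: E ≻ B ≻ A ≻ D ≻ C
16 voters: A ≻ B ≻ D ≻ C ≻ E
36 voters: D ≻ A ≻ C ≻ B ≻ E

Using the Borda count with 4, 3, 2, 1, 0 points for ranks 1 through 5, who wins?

C: 37·3 + 18·4 + 28·0 + 16·1 + 36·2 = 271
A: 37·1 + 18·2 + 28·2 + 16·4 + 36·3 = 301
D: 37·4 + 18·1 + 28·1 + 16·2 + 36·4 = 370
B: 37·0 + 18·3 + 28·3 + 16·3 + 36·1 = 222
E: 37·2 + 18·0 + 28·4 + 16·0 + 36·0 = 186
D has the highest Borda score (370).

D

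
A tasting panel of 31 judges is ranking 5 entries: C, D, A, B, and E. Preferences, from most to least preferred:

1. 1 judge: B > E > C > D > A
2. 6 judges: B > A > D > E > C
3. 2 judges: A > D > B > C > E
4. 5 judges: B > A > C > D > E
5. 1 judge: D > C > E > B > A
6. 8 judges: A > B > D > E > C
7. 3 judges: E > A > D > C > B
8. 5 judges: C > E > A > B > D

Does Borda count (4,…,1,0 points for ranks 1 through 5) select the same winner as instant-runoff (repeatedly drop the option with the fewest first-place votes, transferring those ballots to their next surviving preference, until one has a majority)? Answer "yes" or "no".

yes

Borda — scores: C 40, D 50, A 92, B 82, E 46. Winner: A.
Instant-runoff — R1 C 5, D 1, A 10, B 12, E 3 (D out); R2 C 6, A 10, B 12, E 3 (E out); R3 C 6, A 13, B 12 (C out); R4 A 18, B 13 (A winner). Winner: A.
The two methods agree.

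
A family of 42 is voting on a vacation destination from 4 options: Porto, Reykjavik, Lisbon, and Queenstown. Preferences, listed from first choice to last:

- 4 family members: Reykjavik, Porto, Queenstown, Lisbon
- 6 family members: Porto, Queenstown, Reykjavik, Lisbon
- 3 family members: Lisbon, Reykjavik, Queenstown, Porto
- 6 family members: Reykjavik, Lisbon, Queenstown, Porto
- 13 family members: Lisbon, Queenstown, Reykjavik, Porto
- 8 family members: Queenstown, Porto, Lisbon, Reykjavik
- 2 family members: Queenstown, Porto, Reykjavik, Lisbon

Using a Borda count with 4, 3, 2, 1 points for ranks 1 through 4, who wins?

Queenstown

Porto: 4·3 + 6·4 + 3·1 + 6·1 + 13·1 + 8·3 + 2·3 = 88
Reykjavik: 4·4 + 6·2 + 3·3 + 6·4 + 13·2 + 8·1 + 2·2 = 99
Lisbon: 4·1 + 6·1 + 3·4 + 6·3 + 13·4 + 8·2 + 2·1 = 110
Queenstown: 4·2 + 6·3 + 3·2 + 6·2 + 13·3 + 8·4 + 2·4 = 123
Queenstown has the highest Borda score (123).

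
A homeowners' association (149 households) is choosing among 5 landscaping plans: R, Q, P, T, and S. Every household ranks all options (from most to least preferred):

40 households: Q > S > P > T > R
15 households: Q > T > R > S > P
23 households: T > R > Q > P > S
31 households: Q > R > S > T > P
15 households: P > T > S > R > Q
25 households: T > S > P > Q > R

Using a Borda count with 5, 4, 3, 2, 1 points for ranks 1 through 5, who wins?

R: 40·1 + 15·3 + 23·4 + 31·4 + 15·2 + 25·1 = 356
Q: 40·5 + 15·5 + 23·3 + 31·5 + 15·1 + 25·2 = 564
P: 40·3 + 15·1 + 23·2 + 31·1 + 15·5 + 25·3 = 362
T: 40·2 + 15·4 + 23·5 + 31·2 + 15·4 + 25·5 = 502
S: 40·4 + 15·2 + 23·1 + 31·3 + 15·3 + 25·4 = 451
Q has the highest Borda score (564).

Q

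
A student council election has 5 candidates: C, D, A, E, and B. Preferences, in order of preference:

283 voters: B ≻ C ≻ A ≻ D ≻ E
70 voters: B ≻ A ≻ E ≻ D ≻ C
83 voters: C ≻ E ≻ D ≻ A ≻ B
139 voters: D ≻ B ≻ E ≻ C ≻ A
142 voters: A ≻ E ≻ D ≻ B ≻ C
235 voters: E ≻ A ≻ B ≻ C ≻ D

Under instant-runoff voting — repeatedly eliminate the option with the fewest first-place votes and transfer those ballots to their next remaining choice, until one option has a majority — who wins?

B

Round 1: C 83, D 139, A 142, E 235, B 353. Eliminate C.
Round 2: D 139, A 142, E 318, B 353. Eliminate D.
Round 3: A 142, E 318, B 492. B has a majority.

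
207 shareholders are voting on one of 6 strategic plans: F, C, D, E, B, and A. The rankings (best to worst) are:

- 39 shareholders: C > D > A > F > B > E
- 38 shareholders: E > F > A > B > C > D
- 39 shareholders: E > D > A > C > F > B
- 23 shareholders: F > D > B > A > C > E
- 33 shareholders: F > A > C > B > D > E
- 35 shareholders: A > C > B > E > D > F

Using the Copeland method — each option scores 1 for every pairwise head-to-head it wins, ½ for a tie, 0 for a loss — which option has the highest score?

A

F: beats B; loses to C, D, E, and A → score 1.
C: beats F, D, E, and B; loses to A → score 4.
D: beats F; loses to C, E, B, and A → score 1.
E: beats F and D; loses to C, B, and A → score 2.
B: beats D and E; loses to F, C, and A → score 2.
A: beats F, C, D, E, and B → score 5.
A has the best pairwise record.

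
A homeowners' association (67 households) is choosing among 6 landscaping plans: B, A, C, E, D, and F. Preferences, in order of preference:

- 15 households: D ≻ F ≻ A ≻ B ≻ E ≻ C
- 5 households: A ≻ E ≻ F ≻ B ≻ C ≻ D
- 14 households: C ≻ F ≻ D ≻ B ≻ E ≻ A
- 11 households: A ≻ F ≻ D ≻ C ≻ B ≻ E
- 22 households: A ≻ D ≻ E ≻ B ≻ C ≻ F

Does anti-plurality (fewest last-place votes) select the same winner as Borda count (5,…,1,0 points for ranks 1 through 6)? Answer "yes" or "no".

no

Anti-plurality — last-place votes: B 0, A 14, C 15, E 11, D 5, F 22. Winner: B.
Borda — scores: B 123, A 235, C 119, E 115, D 238, F 175. Winner: D.
The two methods disagree.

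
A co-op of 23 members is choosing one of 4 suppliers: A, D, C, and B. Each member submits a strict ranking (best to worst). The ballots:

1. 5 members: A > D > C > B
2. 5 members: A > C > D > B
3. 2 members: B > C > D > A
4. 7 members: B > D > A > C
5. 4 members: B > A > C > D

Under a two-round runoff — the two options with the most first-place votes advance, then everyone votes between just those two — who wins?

B

Round 1 first-place votes: A 10, D 0, C 0, B 13.
B and A advance.
Runoff: B is preferred to A by 13 voters; A by 10.
B wins the runoff.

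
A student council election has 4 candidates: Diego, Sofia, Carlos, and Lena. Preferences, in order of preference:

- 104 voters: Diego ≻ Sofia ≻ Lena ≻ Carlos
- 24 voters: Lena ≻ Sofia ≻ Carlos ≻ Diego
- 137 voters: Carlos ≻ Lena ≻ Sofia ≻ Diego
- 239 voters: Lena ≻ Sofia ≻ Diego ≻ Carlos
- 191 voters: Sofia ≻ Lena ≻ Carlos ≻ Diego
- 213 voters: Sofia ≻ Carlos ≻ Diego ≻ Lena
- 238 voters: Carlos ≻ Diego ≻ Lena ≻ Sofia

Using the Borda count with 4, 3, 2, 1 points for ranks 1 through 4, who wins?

Diego: 104·4 + 24·1 + 137·1 + 239·2 + 191·1 + 213·2 + 238·3 = 2386
Sofia: 104·3 + 24·3 + 137·2 + 239·3 + 191·4 + 213·4 + 238·1 = 3229
Carlos: 104·1 + 24·2 + 137·4 + 239·1 + 191·2 + 213·3 + 238·4 = 2912
Lena: 104·2 + 24·4 + 137·3 + 239·4 + 191·3 + 213·1 + 238·2 = 2933
Sofia has the highest Borda score (3229).

Sofia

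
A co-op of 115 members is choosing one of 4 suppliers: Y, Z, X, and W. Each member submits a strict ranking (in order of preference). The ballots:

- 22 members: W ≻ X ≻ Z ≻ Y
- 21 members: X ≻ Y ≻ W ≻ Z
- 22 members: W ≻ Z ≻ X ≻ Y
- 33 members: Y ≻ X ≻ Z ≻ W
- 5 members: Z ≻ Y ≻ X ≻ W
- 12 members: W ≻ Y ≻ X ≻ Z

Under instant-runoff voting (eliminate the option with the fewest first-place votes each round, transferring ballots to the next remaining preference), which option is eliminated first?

Z

Round 1: Y 33, Z 5, X 21, W 56. Eliminate Z.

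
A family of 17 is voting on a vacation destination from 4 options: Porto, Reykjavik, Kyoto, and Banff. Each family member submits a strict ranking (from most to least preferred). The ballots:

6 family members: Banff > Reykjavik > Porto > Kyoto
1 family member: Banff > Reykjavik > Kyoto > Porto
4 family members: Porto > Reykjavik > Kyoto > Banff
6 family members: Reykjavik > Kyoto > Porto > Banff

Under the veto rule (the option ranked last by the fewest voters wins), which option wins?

Reykjavik

Last-place votes: Porto 1, Reykjavik 0, Kyoto 6, Banff 10.
Reykjavik is ranked last by the fewest voters, so Reykjavik wins.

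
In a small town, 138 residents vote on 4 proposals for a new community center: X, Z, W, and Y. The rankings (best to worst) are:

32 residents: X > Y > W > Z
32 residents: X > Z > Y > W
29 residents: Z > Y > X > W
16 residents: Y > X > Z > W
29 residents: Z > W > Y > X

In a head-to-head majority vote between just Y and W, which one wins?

Y

Voters preferring Y to W: 109; preferring W to Y: 29.
Y wins the head-to-head.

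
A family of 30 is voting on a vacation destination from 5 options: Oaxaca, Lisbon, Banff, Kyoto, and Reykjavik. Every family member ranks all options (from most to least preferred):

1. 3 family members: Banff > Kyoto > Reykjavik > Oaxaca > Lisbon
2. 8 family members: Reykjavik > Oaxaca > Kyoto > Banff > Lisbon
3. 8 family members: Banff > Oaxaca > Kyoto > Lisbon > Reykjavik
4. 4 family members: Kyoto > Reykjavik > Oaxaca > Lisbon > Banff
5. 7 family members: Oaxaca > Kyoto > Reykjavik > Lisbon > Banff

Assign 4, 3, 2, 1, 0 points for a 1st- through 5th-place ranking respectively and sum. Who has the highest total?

Oaxaca

Oaxaca: 3·1 + 8·3 + 8·3 + 4·2 + 7·4 = 87
Lisbon: 3·0 + 8·0 + 8·1 + 4·1 + 7·1 = 19
Banff: 3·4 + 8·1 + 8·4 + 4·0 + 7·0 = 52
Kyoto: 3·3 + 8·2 + 8·2 + 4·4 + 7·3 = 78
Reykjavik: 3·2 + 8·4 + 8·0 + 4·3 + 7·2 = 64
Oaxaca has the highest Borda score (87).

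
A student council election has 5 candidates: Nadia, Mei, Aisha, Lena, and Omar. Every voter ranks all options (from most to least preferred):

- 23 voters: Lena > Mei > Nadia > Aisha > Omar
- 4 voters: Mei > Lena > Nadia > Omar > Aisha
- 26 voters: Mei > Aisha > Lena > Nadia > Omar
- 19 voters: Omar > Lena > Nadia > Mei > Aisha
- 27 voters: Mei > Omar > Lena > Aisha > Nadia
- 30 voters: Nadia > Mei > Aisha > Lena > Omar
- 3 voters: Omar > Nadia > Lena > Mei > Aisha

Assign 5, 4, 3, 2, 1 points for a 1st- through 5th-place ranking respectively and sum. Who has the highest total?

Nadia: 23·3 + 4·3 + 26·2 + 19·3 + 27·1 + 30·5 + 3·4 = 379
Mei: 23·4 + 4·5 + 26·5 + 19·2 + 27·5 + 30·4 + 3·2 = 541
Aisha: 23·2 + 4·1 + 26·4 + 19·1 + 27·2 + 30·3 + 3·1 = 320
Lena: 23·5 + 4·4 + 26·3 + 19·4 + 27·3 + 30·2 + 3·3 = 435
Omar: 23·1 + 4·2 + 26·1 + 19·5 + 27·4 + 30·1 + 3·5 = 305
Mei has the highest Borda score (541).

Mei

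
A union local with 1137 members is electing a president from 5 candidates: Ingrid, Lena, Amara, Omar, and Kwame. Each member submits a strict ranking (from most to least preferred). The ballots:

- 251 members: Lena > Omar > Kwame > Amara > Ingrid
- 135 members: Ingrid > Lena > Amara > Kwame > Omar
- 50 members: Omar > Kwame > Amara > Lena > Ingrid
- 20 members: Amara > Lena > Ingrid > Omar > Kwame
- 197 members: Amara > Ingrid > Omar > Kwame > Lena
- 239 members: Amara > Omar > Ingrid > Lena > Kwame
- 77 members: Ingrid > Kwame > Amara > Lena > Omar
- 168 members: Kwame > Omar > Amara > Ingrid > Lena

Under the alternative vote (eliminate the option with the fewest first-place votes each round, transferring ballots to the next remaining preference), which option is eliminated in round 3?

Kwame

Round 1: Ingrid 212, Lena 251, Amara 456, Omar 50, Kwame 168. Eliminate Omar.
Round 2: Ingrid 212, Lena 251, Amara 456, Kwame 218. Eliminate Ingrid.
Round 3: Lena 386, Amara 456, Kwame 295. Eliminate Kwame.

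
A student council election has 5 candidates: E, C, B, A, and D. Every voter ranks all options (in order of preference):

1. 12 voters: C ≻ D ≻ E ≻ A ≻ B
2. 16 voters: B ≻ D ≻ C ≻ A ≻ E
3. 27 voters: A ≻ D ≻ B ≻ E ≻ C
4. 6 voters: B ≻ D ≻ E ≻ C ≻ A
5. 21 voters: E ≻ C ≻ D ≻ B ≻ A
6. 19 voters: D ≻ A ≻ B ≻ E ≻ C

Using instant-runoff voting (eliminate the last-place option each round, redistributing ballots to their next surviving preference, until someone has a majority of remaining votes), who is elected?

D

Round 1: E 21, C 12, B 22, A 27, D 19. Eliminate C.
Round 2: E 21, B 22, A 27, D 31. Eliminate E.
Round 3: B 22, A 27, D 52. D has a majority.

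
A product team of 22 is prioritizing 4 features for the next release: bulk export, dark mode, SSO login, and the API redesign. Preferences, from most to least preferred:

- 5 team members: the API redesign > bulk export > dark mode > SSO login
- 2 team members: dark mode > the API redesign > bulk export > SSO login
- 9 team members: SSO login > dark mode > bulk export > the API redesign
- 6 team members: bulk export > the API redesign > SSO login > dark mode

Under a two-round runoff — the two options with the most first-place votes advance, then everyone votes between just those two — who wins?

bulk export

Round 1 first-place votes: bulk export 6, dark mode 2, SSO login 9, the API redesign 5.
SSO login and bulk export advance.
Runoff: SSO login is preferred to bulk export by 9 voters; bulk export by 13.
bulk export wins the runoff.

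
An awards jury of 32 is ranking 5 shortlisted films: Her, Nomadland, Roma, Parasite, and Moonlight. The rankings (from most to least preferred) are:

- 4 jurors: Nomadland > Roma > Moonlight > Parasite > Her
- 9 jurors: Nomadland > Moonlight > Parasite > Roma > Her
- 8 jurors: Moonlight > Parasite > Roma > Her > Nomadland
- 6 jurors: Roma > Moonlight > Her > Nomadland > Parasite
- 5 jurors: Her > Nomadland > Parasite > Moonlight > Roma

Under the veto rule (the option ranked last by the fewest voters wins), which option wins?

Last-place votes: Her 13, Nomadland 8, Roma 5, Parasite 6, Moonlight 0.
Moonlight is ranked last by the fewest voters, so Moonlight wins.

Moonlight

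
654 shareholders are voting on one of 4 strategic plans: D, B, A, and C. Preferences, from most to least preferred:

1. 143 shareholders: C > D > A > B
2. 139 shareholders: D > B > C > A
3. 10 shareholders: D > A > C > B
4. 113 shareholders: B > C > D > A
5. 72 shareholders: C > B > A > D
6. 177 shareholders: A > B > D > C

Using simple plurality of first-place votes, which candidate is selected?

First-place votes: D 149, B 113, A 177, C 215.
C has the most first-place votes.

C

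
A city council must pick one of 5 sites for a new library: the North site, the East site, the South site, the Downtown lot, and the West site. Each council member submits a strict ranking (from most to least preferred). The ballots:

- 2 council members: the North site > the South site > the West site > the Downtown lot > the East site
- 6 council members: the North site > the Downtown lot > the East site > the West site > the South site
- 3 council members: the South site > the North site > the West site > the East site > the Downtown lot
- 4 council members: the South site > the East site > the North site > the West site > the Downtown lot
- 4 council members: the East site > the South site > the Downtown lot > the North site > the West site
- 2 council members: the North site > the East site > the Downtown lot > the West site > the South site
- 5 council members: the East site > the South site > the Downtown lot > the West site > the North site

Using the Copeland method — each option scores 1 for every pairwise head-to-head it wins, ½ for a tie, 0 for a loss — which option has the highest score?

the East site

the North site: beats the Downtown lot and the West site; ties the East site; loses to the South site → score 2.5.
the East site: beats the South site, the Downtown lot, and the West site; ties the North site → score 3.5.
the South site: beats the North site, the Downtown lot, and the West site; loses to the East site → score 3.
the Downtown lot: beats the West site; loses to the North site, the East site, and the South site → score 1.
the West site: loses to the North site, the East site, the South site, and the Downtown lot → score 0.
the East site has the best pairwise record.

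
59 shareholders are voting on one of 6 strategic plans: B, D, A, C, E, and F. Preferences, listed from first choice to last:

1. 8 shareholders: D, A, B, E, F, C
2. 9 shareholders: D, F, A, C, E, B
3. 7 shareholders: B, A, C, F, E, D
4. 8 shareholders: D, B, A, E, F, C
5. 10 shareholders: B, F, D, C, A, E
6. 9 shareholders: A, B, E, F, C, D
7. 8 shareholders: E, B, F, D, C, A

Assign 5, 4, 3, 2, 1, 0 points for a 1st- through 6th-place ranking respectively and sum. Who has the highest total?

B

B: 8·3 + 9·0 + 7·5 + 8·4 + 10·5 + 9·4 + 8·4 = 209
D: 8·5 + 9·5 + 7·0 + 8·5 + 10·3 + 9·0 + 8·2 = 171
A: 8·4 + 9·3 + 7·4 + 8·3 + 10·1 + 9·5 + 8·0 = 166
C: 8·0 + 9·2 + 7·3 + 8·0 + 10·2 + 9·1 + 8·1 = 76
E: 8·2 + 9·1 + 7·1 + 8·2 + 10·0 + 9·3 + 8·5 = 115
F: 8·1 + 9·4 + 7·2 + 8·1 + 10·4 + 9·2 + 8·3 = 148
B has the highest Borda score (209).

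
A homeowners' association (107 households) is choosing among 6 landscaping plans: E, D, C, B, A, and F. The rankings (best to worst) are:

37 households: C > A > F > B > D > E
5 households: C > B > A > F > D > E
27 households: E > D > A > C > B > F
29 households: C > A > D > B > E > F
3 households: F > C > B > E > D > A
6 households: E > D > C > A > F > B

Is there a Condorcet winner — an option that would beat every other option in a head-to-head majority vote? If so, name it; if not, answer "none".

C vs E: 74–33 for C.
C vs D: 74–33 for C.
C vs B: 107–0 for C.
C vs A: 80–27 for C.
C vs F: 104–3 for C.
C beats every other option head-to-head.

C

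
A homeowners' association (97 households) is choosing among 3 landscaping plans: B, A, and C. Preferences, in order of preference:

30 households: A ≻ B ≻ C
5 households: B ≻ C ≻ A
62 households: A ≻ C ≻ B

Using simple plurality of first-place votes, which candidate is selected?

First-place votes: B 5, A 92, C 0.
A has the most first-place votes.

A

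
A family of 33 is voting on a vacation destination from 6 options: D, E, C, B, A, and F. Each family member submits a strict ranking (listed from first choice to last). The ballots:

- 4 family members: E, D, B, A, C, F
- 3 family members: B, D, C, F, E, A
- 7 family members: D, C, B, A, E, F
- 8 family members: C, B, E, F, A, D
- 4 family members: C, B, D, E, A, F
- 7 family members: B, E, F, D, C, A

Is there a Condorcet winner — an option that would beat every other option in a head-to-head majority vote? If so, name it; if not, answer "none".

none

Checking pairwise contests:
E beats D 19–14.
C beats E 22–11.
D beats C 21–12.
C beats B 19–14.
D beats A 25–8.
D beats F 18–15.
Every option loses at least one head-to-head, so there is no Condorcet winner.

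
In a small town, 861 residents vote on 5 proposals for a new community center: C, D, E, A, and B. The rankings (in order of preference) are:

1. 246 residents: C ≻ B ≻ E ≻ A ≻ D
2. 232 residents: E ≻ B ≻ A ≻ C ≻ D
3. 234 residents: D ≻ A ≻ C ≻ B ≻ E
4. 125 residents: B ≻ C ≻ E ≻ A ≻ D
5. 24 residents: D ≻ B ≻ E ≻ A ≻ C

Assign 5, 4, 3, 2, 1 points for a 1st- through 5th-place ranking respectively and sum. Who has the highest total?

C: 246·5 + 232·2 + 234·3 + 125·4 + 24·1 = 2920
D: 246·1 + 232·1 + 234·5 + 125·1 + 24·5 = 1893
E: 246·3 + 232·5 + 234·1 + 125·3 + 24·3 = 2579
A: 246·2 + 232·3 + 234·4 + 125·2 + 24·2 = 2422
B: 246·4 + 232·4 + 234·2 + 125·5 + 24·4 = 3101
B has the highest Borda score (3101).

B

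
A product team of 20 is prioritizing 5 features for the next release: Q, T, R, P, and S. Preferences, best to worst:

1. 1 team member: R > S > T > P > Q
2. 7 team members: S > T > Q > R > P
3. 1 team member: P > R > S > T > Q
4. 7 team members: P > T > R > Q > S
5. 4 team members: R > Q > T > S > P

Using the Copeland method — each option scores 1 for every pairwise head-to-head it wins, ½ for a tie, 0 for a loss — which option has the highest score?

Q: beats P and S; loses to T and R → score 2.
T: beats Q, R, P, and S → score 4.
R: beats Q, P, and S; loses to T → score 3.
P: loses to Q, T, R, and S → score 0.
S: beats P; loses to Q, T, and R → score 1.
T has the best pairwise record.

T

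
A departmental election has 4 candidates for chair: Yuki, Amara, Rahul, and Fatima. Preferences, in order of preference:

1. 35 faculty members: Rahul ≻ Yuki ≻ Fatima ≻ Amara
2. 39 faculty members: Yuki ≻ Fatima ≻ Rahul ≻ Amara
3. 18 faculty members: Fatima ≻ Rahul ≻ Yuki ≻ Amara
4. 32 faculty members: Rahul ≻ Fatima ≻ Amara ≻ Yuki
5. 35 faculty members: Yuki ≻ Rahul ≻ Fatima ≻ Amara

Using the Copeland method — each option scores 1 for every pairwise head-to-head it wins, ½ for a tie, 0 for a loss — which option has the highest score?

Rahul

Yuki: beats Amara and Fatima; loses to Rahul → score 2.
Amara: loses to Yuki, Rahul, and Fatima → score 0.
Rahul: beats Yuki, Amara, and Fatima → score 3.
Fatima: beats Amara; loses to Yuki and Rahul → score 1.
Rahul has the best pairwise record.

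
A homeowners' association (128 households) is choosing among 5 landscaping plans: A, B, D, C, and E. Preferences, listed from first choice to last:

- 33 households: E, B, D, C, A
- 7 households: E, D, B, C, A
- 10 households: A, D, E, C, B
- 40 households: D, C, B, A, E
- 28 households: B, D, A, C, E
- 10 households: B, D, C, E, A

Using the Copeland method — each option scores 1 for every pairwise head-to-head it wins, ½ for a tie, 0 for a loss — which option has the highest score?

B

A: beats E; loses to B, D, and C → score 1.
B: beats A, D, C, and E → score 4.
D: beats A, C, and E; loses to B → score 3.
C: beats A and E; loses to B and D → score 2.
E: loses to A, B, D, and C → score 0.
B has the best pairwise record.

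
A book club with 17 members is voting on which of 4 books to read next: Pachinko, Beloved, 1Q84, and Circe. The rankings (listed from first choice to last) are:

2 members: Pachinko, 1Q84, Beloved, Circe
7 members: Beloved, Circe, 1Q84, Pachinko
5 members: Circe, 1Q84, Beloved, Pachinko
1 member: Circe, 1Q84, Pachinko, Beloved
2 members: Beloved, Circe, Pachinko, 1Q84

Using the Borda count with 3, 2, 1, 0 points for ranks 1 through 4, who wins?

Circe

Pachinko: 2·3 + 7·0 + 5·0 + 1·1 + 2·1 = 9
Beloved: 2·1 + 7·3 + 5·1 + 1·0 + 2·3 = 34
1Q84: 2·2 + 7·1 + 5·2 + 1·2 + 2·0 = 23
Circe: 2·0 + 7·2 + 5·3 + 1·3 + 2·2 = 36
Circe has the highest Borda score (36).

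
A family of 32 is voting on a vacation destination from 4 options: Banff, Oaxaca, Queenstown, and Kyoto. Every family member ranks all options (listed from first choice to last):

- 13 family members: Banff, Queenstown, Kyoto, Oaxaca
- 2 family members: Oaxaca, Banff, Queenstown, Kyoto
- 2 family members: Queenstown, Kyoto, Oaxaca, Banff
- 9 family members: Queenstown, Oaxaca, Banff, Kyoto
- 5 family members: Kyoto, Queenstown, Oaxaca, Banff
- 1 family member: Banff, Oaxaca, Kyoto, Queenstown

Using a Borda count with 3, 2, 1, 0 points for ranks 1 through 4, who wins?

Banff: 13·3 + 2·2 + 2·0 + 9·1 + 5·0 + 1·3 = 55
Oaxaca: 13·0 + 2·3 + 2·1 + 9·2 + 5·1 + 1·2 = 33
Queenstown: 13·2 + 2·1 + 2·3 + 9·3 + 5·2 + 1·0 = 71
Kyoto: 13·1 + 2·0 + 2·2 + 9·0 + 5·3 + 1·1 = 33
Queenstown has the highest Borda score (71).

Queenstown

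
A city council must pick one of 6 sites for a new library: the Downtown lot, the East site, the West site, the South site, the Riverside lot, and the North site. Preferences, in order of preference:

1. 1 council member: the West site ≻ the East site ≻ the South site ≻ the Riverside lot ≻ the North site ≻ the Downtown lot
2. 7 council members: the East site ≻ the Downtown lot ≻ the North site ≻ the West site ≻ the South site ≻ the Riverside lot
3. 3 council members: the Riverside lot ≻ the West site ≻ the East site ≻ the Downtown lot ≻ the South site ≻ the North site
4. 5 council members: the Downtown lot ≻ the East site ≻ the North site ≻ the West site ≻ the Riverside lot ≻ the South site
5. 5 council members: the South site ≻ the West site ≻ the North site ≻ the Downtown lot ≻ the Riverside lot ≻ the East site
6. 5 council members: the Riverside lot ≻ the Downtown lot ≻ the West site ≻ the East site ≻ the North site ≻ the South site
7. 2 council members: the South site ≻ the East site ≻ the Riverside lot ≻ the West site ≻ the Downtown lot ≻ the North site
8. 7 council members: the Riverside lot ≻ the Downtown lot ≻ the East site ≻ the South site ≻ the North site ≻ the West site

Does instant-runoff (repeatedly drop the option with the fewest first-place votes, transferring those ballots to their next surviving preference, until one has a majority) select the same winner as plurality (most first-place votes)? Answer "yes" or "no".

yes

Instant-runoff — R1 the Downtown lot 5, the East site 7, the West site 1, the South site 7, the Riverside lot 15, the North site 0 (the North site out); R2 the Downtown lot 5, the East site 7, the West site 1, the South site 7, the Riverside lot 15 (the West site out); R3 the Downtown lot 5, the East site 8, the South site 7, the Riverside lot 15 (the Downtown lot out); R4 the East site 13, the South site 7, the Riverside lot 15 (the South site out); R5 the East site 15, the Riverside lot 20 (the Riverside lot winner). Winner: the Riverside lot.
Plurality — first-place votes: the Downtown lot 5, the East site 7, the West site 1, the South site 7, the Riverside lot 15, the North site 0. Winner: the Riverside lot.
The two methods agree.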